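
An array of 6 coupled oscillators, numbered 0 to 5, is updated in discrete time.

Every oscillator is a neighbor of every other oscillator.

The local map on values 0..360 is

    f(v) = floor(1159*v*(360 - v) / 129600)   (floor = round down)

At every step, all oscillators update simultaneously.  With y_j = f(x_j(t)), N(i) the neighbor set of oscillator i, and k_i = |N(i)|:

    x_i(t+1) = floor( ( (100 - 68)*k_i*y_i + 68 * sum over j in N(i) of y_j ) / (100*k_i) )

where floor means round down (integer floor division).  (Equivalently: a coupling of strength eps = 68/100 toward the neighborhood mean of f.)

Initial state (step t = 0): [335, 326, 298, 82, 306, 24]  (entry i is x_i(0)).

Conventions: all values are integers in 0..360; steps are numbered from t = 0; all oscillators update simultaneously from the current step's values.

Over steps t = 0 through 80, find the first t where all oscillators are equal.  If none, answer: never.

Answer: 4
Key observation: Synchronization is absorbing here: once all oscillators are equal they stay equal, and step 4 is the first all-equal step.

Derivation:
t=0: [335, 326, 298, 82, 306, 24]  (not all equal)
t=1: [116, 121, 133, 140, 130, 116]  (not all equal)
t=2: [260, 261, 263, 264, 263, 260]  (not all equal)
t=3: [229, 229, 229, 228, 229, 229]  (not all equal)
t=4: [268, 268, 268, 268, 268, 268]  (all equal)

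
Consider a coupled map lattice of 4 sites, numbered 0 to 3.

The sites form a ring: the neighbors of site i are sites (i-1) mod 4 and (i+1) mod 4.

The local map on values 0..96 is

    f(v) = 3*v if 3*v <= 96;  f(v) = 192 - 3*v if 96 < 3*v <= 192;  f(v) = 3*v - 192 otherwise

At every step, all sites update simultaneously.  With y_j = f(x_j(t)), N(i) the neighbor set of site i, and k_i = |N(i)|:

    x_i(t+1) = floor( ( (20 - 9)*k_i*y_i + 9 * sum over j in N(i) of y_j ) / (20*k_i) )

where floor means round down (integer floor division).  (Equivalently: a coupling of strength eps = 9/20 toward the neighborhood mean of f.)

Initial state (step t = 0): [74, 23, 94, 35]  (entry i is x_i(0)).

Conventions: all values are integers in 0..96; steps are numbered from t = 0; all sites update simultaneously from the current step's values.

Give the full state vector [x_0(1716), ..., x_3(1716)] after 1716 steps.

Simulating step by step:
t=0: [74, 23, 94, 35]
t=1: [51, 64, 84, 74]
t=2: [28, 22, 39, 38]
t=3: [78, 72, 73, 78]
t=4: [37, 28, 29, 38]
t=5: [81, 84, 84, 80]
t=6: [52, 57, 57, 51]
t=7: [33, 24, 25, 34]
t=8: [87, 77, 77, 87]
t=9: [62, 45, 45, 62]
t=10: [17, 45, 45, 17]
t=11: [52, 55, 55, 52]
t=12: [33, 29, 29, 33]
t=13: [91, 88, 88, 91]
t=14: [78, 74, 74, 78]
t=15: [39, 32, 32, 39]
t=16: [79, 91, 91, 79]
t=17: [53, 72, 72, 53]
t=18: [30, 26, 26, 30]
t=19: [87, 80, 80, 87]
t=20: [64, 52, 52, 64]
t=21: [8, 27, 27, 8]
t=22: [36, 68, 68, 36]
t=23: [67, 28, 28, 67]
t=24: [25, 67, 67, 25]
t=25: [60, 23, 23, 60]
t=26: [24, 56, 56, 24]
t=27: [61, 34, 34, 61]
t=28: [27, 71, 71, 27]
t=29: [67, 34, 34, 67]
t=30: [27, 71, 71, 27]

Answer: [27, 71, 71, 27]
Key observation: The state at step 28, [27, 71, 71, 27], reappears at step 30: the system is in a cycle of period 2 from step 28 on.  Therefore the state at step 1716 equals the state at step 28 + ((1716 - 28) mod 2) = 28, which is [27, 71, 71, 27].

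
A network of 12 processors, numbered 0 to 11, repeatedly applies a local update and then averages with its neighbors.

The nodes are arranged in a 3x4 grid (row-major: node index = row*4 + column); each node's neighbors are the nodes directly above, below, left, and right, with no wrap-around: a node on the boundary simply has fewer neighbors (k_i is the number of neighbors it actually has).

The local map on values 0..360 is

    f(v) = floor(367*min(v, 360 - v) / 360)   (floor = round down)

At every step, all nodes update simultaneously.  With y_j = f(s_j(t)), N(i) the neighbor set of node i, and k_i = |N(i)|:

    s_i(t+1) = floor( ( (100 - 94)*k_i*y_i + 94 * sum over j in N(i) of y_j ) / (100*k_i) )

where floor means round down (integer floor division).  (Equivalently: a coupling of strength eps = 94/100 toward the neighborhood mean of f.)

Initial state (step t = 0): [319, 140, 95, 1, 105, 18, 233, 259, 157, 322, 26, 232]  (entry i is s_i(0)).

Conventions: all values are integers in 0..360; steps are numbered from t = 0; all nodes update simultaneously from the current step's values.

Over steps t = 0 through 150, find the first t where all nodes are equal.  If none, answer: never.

Simulating step by step:
t=0: [319, 140, 95, 1, 105, 18, 233, 259, 157, 322, 26, 232]  (not all equal)
t=1: [119, 57, 90, 93, 75, 98, 64, 87, 77, 66, 94, 67]  (not all equal)
t=2: [70, 100, 73, 89, 97, 68, 91, 76, 71, 89, 68, 90]  (not all equal)
t=3: [97, 73, 93, 76, 72, 93, 73, 90, 92, 71, 89, 74]  (not all equal)
t=4: [74, 94, 76, 91, 93, 74, 91, 76, 73, 91, 74, 89]  (not all equal)
t=5: [93, 76, 92, 77, 75, 92, 76, 90, 91, 75, 90, 76]  (not all equal)
t=6: [77, 92, 78, 91, 91, 77, 91, 78, 76, 91, 77, 90]  (not all equal)
t=7: [91, 79, 91, 79, 78, 91, 79, 90, 91, 78, 90, 79]  (not all equal)
t=8: [80, 91, 80, 90, 91, 80, 90, 80, 79, 90, 80, 90]  (not all equal)
t=9: [91, 81, 90, 81, 81, 90, 81, 90, 90, 81, 90, 81]  (not all equal)
t=10: [82, 90, 82, 90, 90, 82, 90, 82, 82, 90, 82, 90]  (not all equal)
t=11: [90, 83, 90, 83, 83, 90, 83, 90, 90, 83, 90, 83]  (not all equal)
t=12: [84, 90, 84, 90, 90, 84, 90, 84, 84, 90, 84, 90]  (not all equal)
t=13: [90, 85, 90, 85, 85, 90, 85, 90, 90, 85, 90, 85]  (not all equal)
t=14: [86, 90, 86, 90, 90, 86, 90, 86, 86, 90, 86, 90]  (not all equal)
t=15: [90, 87, 90, 87, 87, 90, 87, 90, 90, 87, 90, 87]  (not all equal)
t=16: [88, 90, 88, 90, 90, 88, 90, 88, 88, 90, 88, 90]  (not all equal)
t=17: [90, 89, 90, 89, 89, 90, 89, 90, 90, 89, 90, 89]  (not all equal)
t=18: [90, 90, 90, 90, 90, 90, 90, 90, 90, 90, 90, 90]  (all equal)

Answer: 18
Key observation: Synchronization is absorbing here: once all nodes are equal they stay equal, and step 18 is the first all-equal step.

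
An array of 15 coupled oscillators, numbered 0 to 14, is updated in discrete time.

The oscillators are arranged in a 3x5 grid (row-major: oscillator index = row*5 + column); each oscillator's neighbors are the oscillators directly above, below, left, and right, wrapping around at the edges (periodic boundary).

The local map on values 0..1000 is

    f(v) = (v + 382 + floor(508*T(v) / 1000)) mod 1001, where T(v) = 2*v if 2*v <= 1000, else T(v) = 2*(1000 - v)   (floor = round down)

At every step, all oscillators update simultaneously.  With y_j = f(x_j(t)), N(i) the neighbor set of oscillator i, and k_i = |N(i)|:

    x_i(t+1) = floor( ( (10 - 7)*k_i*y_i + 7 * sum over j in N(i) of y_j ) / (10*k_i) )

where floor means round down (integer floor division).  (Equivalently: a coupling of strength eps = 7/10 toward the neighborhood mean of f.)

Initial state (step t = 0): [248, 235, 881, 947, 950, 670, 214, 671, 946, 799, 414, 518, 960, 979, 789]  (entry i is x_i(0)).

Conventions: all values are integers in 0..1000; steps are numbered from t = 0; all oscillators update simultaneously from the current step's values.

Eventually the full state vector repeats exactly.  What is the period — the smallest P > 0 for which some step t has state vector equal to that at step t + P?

Answer: 3
Key observation: The state at step 13, [385, 385, 385, 385, 385, 385, 385, 385, 385, 385, 385, 385, 385, 385, 385], reappears at step 16 — and no state repeats earlier — so the cycle the system enters has period 3.

Derivation:
t=0: [248, 235, 881, 947, 950, 670, 214, 671, 946, 799, 414, 518, 960, 979, 789]
t=1: [585, 687, 465, 381, 469, 517, 596, 458, 382, 383, 421, 512, 383, 381, 353]
t=2: [348, 374, 269, 209, 234, 318, 372, 267, 177, 213, 288, 318, 248, 140, 177]
t=3: [369, 242, 756, 797, 681, 353, 231, 743, 781, 654, 439, 375, 707, 752, 797]
t=4: [319, 521, 469, 384, 339, 311, 513, 465, 384, 333, 208, 455, 341, 384, 364]
t=5: [227, 297, 260, 169, 79, 223, 293, 259, 165, 75, 317, 377, 212, 132, 221]
t=6: [666, 794, 869, 708, 673, 663, 791, 866, 705, 669, 467, 528, 697, 732, 552]
t=7: [374, 384, 383, 384, 386, 374, 384, 383, 384, 386, 367, 374, 384, 385, 375]
t=8: [139, 147, 154, 155, 150, 139, 147, 154, 155, 150, 130, 142, 150, 152, 145]
t=9: [665, 675, 688, 690, 680, 665, 675, 688, 690, 680, 659, 670, 684, 686, 674]
t=10: [386, 385, 385, 385, 385, 386, 385, 385, 385, 385, 386, 386, 385, 385, 386]
t=11: [158, 157, 157, 157, 157, 158, 157, 157, 157, 157, 159, 157, 157, 157, 157]
t=12: [699, 698, 698, 698, 698, 699, 698, 698, 698, 698, 699, 698, 698, 698, 698]
t=13: [385, 385, 385, 385, 385, 385, 385, 385, 385, 385, 385, 385, 385, 385, 385]
t=14: [157, 157, 157, 157, 157, 157, 157, 157, 157, 157, 157, 157, 157, 157, 157]
t=15: [698, 698, 698, 698, 698, 698, 698, 698, 698, 698, 698, 698, 698, 698, 698]
t=16: [385, 385, 385, 385, 385, 385, 385, 385, 385, 385, 385, 385, 385, 385, 385]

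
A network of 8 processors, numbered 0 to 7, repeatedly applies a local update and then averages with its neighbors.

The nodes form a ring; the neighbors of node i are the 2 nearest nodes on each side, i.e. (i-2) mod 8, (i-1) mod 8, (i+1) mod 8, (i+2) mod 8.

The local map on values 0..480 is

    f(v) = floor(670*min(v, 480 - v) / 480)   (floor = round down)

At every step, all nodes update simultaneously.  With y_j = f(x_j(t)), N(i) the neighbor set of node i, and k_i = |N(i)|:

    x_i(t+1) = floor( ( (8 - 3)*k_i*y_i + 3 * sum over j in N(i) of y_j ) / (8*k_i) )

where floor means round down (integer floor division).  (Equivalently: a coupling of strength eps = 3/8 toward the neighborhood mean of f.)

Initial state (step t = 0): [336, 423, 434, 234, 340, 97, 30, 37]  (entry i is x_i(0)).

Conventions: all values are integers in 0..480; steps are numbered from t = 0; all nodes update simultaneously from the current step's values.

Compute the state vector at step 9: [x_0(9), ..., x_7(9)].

Answer: [229, 228, 223, 217, 218, 215, 218, 223]

Derivation:
t=0: [336, 423, 434, 234, 340, 97, 30, 37]
t=1: [147, 109, 115, 248, 174, 141, 80, 74]
t=2: [177, 169, 186, 272, 225, 195, 139, 126]
t=3: [235, 237, 263, 282, 291, 261, 215, 198]
t=4: [318, 317, 300, 285, 275, 295, 297, 290]
t=5: [234, 236, 251, 265, 275, 262, 256, 256]
t=6: [323, 323, 315, 303, 294, 303, 310, 314]
t=7: [222, 223, 232, 243, 251, 245, 237, 230]
t=8: [313, 314, 320, 326, 322, 326, 325, 320]
t=9: [229, 228, 223, 217, 218, 215, 218, 223]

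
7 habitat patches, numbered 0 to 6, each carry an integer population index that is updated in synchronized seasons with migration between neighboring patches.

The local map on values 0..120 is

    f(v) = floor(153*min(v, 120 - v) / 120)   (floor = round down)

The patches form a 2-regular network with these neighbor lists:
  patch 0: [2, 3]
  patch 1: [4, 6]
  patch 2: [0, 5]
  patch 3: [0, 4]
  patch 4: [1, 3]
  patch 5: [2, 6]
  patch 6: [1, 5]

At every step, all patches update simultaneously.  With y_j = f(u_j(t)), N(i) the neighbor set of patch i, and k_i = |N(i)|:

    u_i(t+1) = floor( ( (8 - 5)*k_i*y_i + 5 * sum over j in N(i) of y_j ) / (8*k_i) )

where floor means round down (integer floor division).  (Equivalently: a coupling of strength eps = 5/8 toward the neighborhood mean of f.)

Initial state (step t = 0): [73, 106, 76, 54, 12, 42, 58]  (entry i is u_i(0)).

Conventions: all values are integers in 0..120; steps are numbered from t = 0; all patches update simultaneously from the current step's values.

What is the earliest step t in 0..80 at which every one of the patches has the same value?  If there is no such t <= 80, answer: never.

Answer: 6
Key observation: Synchronization is absorbing here: once all patches are equal they stay equal, and step 6 is the first all-equal step.

Derivation:
t=0: [73, 106, 76, 54, 12, 42, 58]  (not all equal)
t=1: [60, 33, 56, 48, 32, 60, 49]  (not all equal)
t=2: [69, 47, 74, 59, 47, 70, 60]  (not all equal)
t=3: [65, 64, 61, 66, 64, 65, 66]  (not all equal)
t=4: [70, 70, 71, 69, 70, 70, 69]  (not all equal)
t=5: [63, 63, 62, 63, 63, 63, 63]  (not all equal)
t=6: [72, 72, 72, 72, 72, 72, 72]  (all equal)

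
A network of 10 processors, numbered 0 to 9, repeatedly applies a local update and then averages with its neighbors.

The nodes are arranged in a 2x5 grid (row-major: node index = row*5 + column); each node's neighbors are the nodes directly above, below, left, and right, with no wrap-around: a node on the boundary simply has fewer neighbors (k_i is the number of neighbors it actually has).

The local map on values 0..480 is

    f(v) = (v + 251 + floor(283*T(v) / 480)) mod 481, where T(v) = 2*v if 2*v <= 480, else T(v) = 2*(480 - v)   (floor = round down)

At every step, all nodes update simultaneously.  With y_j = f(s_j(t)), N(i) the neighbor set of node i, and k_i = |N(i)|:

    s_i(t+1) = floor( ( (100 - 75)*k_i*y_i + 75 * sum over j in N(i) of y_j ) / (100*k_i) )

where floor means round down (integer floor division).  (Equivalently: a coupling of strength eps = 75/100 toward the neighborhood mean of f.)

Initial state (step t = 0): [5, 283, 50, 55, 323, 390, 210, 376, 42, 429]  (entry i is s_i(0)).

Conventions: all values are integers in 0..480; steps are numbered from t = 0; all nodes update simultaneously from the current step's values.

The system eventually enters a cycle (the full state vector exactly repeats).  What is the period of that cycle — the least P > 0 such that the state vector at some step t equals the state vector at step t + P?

Simulating step by step:
t=0: [5, 283, 50, 55, 323, 390, 210, 376, 42, 429]
t=1: [271, 283, 320, 337, 305, 249, 261, 299, 309, 297]
t=2: [287, 284, 280, 278, 279, 288, 286, 282, 279, 280]
t=3: [284, 284, 285, 285, 285, 284, 284, 285, 285, 285]
t=4: [285, 284, 284, 284, 284, 285, 284, 284, 284, 284]
t=5: [284, 284, 285, 285, 285, 284, 284, 285, 285, 285]

Answer: 2
Key observation: The state at step 3, [284, 284, 285, 285, 285, 284, 284, 285, 285, 285], reappears at step 5 — and no state repeats earlier — so the cycle the system enters has period 2.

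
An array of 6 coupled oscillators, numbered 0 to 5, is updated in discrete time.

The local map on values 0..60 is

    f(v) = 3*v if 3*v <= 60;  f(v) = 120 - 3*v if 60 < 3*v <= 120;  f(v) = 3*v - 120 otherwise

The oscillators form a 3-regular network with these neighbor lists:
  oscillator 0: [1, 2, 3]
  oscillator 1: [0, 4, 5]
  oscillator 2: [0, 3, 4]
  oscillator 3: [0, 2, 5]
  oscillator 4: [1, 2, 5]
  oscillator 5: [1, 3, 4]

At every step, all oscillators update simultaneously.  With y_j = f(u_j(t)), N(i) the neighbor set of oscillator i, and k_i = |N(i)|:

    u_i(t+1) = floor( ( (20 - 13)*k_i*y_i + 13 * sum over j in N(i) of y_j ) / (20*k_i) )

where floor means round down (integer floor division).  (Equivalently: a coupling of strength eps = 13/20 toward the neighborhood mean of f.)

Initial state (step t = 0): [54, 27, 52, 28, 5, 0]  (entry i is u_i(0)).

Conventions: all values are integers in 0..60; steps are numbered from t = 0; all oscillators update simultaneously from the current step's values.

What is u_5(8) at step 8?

Simulating step by step:
t=0: [54, 27, 52, 28, 5, 0]
t=1: [38, 26, 32, 29, 21, 19]
t=2: [23, 40, 29, 30, 46, 48]
t=3: [31, 20, 33, 33, 18, 18]
t=4: [31, 50, 29, 29, 48, 48]
t=5: [30, 26, 29, 29, 27, 27]
t=6: [33, 38, 33, 33, 38, 38]
t=7: [17, 9, 17, 17, 9, 9]
t=8: [45, 32, 45, 45, 32, 32]

Answer: u_5(8) = 32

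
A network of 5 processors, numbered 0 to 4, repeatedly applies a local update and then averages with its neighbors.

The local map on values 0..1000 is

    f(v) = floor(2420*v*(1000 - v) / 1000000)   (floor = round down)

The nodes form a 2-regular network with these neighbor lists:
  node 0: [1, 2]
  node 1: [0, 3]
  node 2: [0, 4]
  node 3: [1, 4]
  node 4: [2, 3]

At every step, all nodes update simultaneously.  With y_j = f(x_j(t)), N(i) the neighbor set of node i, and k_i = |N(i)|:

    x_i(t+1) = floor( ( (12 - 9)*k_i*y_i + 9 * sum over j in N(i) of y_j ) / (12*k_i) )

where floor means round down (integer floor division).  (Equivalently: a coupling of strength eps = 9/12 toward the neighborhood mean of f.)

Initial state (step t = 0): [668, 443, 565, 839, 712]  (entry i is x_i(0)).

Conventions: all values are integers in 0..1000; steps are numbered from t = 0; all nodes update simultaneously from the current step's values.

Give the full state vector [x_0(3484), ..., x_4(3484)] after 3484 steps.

Answer: [587, 587, 587, 587, 587]
Key observation: The state at step 6, [587, 587, 587, 587, 587], reappears at step 8: the system is in a cycle of period 2 from step 6 on.  Therefore the state at step 3484 equals the state at step 6 + ((3484 - 6) mod 2) = 6, which is [587, 587, 587, 587, 587].

Derivation:
t=0: [668, 443, 565, 839, 712]
t=1: [580, 472, 535, 491, 469]
t=2: [599, 598, 597, 602, 602]
t=3: [581, 580, 580, 579, 580]
t=4: [589, 589, 589, 589, 589]
t=5: [585, 585, 585, 585, 585]
t=6: [587, 587, 587, 587, 587]
t=7: [586, 586, 586, 586, 586]
t=8: [587, 587, 587, 587, 587]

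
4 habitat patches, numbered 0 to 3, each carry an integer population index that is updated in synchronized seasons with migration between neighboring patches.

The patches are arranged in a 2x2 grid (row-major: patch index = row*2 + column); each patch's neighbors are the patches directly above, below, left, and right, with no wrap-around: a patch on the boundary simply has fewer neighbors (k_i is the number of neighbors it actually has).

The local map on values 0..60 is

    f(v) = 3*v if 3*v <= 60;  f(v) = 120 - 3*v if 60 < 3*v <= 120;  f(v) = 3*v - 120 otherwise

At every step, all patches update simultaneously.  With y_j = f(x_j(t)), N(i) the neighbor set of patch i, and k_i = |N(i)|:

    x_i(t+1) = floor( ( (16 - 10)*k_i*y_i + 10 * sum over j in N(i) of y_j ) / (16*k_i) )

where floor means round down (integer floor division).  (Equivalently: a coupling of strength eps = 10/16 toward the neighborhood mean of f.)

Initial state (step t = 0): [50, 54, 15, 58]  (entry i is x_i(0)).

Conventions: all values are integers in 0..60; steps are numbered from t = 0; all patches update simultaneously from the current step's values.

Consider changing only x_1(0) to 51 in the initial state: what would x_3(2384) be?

Simulating step by step:
t=0: [50, 51, 15, 58]
t=1: [35, 38, 43, 44]
t=2: [10, 10, 11, 9]
t=3: [30, 29, 30, 29]
t=4: [30, 32, 30, 32]
t=5: [28, 25, 28, 25]
t=6: [38, 42, 38, 42]
t=7: [6, 6, 6, 6]
t=8: [18, 18, 18, 18]
t=9: [54, 54, 54, 54]
t=10: [42, 42, 42, 42]
t=11: [6, 6, 6, 6]

Answer: x_3(2384) = 18
Key observation: The state at step 7, [6, 6, 6, 6], reappears at step 11: the system is in a cycle of period 4 from step 7 on.  Therefore the state at step 2384 equals the state at step 7 + ((2384 - 7) mod 4) = 8, which is [18, 18, 18, 18].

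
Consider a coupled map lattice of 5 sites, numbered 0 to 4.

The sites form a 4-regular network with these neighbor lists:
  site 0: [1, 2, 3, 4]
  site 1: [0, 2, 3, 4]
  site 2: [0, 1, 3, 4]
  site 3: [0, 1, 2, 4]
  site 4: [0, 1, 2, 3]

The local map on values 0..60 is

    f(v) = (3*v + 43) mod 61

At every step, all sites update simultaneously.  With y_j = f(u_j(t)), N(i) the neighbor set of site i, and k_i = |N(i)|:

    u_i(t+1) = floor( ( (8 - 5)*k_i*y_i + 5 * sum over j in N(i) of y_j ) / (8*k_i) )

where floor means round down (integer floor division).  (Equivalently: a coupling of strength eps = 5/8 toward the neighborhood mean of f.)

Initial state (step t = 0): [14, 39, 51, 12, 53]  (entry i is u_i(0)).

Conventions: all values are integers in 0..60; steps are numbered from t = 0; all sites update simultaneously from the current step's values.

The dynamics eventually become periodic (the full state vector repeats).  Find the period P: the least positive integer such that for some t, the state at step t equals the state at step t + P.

Answer: 10
Key observation: The state at step 27, [33, 33, 31, 31, 31], reappears at step 37 — and no state repeats earlier — so the cycle the system enters has period 10.

Derivation:
t=0: [14, 39, 51, 12, 53]
t=1: [22, 25, 20, 21, 21]
t=2: [47, 49, 46, 46, 46]
t=3: [29, 30, 41, 41, 41]
t=4: [25, 26, 33, 33, 33]
t=5: [40, 40, 32, 32, 32]
t=6: [29, 29, 24, 24, 24]
t=7: [29, 29, 39, 39, 39]
t=8: [22, 22, 28, 28, 28]
t=9: [27, 27, 18, 18, 18]
t=10: [17, 17, 25, 25, 25]
t=11: [44, 44, 49, 49, 49]
t=12: [31, 31, 21, 21, 21]
t=13: [28, 28, 35, 35, 35]
t=14: [14, 14, 19, 19, 19]
t=15: [31, 31, 34, 34, 34]
t=16: [18, 18, 20, 20, 20]
t=17: [38, 38, 40, 40, 40]
t=18: [37, 37, 39, 39, 39]
t=19: [34, 34, 36, 36, 36]
t=20: [25, 25, 27, 27, 27]
t=21: [31, 31, 19, 19, 19]
t=22: [25, 25, 31, 31, 31]
t=23: [36, 36, 27, 27, 27]
t=24: [16, 16, 10, 10, 10]
t=25: [21, 21, 17, 17, 17]
t=26: [39, 39, 36, 36, 36]
t=27: [33, 33, 31, 31, 31]
t=28: [17, 17, 15, 15, 15]
t=29: [30, 30, 28, 28, 28]
t=30: [8, 8, 6, 6, 6]
t=31: [3, 3, 1, 1, 1]
t=32: [49, 49, 47, 47, 47]
t=33: [4, 4, 2, 2, 2]
t=34: [52, 52, 50, 50, 50]
t=35: [13, 13, 11, 11, 11]
t=36: [18, 18, 16, 16, 16]
t=37: [33, 33, 31, 31, 31]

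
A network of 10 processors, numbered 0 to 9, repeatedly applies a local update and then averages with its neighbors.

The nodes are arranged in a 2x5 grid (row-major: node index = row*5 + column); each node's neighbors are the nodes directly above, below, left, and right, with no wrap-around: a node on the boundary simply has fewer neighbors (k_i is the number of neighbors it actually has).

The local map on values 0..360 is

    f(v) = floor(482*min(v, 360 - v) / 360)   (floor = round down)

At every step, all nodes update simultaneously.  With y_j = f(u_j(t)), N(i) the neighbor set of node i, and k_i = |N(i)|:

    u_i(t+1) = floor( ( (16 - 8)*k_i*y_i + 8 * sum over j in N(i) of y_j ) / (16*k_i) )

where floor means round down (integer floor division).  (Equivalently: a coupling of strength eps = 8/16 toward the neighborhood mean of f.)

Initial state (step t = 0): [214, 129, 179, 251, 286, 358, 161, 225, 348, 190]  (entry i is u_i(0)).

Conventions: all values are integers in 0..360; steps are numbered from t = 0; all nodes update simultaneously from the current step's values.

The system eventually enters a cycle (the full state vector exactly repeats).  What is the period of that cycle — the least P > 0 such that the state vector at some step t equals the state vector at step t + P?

Answer: 8
Key observation: The state at step 17, [222, 222, 222, 222, 222, 222, 222, 222, 222, 222], reappears at step 25 — and no state repeats earlier — so the cycle the system enters has period 8.

Derivation:
t=0: [214, 129, 179, 251, 286, 358, 161, 225, 348, 190]
t=1: [141, 194, 202, 131, 142, 103, 166, 168, 100, 142]
t=2: [183, 214, 209, 176, 186, 171, 208, 206, 164, 175]
t=3: [223, 204, 207, 226, 233, 223, 206, 207, 222, 229]
t=4: [189, 202, 200, 182, 173, 188, 202, 201, 185, 176]
t=5: [224, 214, 217, 232, 233, 224, 214, 215, 231, 233]
t=6: [185, 192, 188, 174, 170, 185, 192, 190, 175, 170]
t=7: [231, 226, 228, 231, 228, 231, 226, 228, 231, 228]
t=8: [173, 177, 175, 173, 175, 173, 177, 175, 173, 175]
t=9: [232, 234, 233, 232, 233, 232, 234, 233, 232, 233]
t=10: [170, 168, 169, 170, 170, 170, 168, 169, 170, 170]
t=11: [226, 224, 225, 226, 227, 226, 224, 225, 226, 227]
t=12: [179, 181, 180, 179, 178, 179, 181, 180, 179, 178]
t=13: [239, 239, 240, 239, 238, 239, 239, 240, 239, 238]
t=14: [162, 161, 160, 161, 162, 162, 161, 160, 161, 162]
t=15: [215, 215, 214, 215, 215, 215, 215, 214, 215, 215]
t=16: [194, 194, 194, 194, 194, 194, 194, 194, 194, 194]
t=17: [222, 222, 222, 222, 222, 222, 222, 222, 222, 222]
t=18: [184, 184, 184, 184, 184, 184, 184, 184, 184, 184]
t=19: [235, 235, 235, 235, 235, 235, 235, 235, 235, 235]
t=20: [167, 167, 167, 167, 167, 167, 167, 167, 167, 167]
t=21: [223, 223, 223, 223, 223, 223, 223, 223, 223, 223]
t=22: [183, 183, 183, 183, 183, 183, 183, 183, 183, 183]
t=23: [236, 236, 236, 236, 236, 236, 236, 236, 236, 236]
t=24: [166, 166, 166, 166, 166, 166, 166, 166, 166, 166]
t=25: [222, 222, 222, 222, 222, 222, 222, 222, 222, 222]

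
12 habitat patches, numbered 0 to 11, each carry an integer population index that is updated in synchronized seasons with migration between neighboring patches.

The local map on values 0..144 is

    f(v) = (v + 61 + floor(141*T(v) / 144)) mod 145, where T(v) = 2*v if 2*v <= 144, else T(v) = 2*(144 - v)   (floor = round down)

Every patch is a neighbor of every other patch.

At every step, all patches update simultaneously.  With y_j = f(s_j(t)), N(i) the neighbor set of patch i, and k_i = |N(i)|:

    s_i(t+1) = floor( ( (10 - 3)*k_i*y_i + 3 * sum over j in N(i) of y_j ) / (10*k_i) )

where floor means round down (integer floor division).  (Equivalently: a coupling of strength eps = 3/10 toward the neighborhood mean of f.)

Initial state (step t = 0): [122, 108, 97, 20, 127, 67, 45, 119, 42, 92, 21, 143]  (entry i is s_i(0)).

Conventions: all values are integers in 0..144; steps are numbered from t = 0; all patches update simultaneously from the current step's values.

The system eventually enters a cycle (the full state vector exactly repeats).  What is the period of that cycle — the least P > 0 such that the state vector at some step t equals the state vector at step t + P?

Answer: 2
Key observation: The state at step 10, [103, 103, 103, 103, 103, 103, 103, 103, 103, 103, 103, 103], reappears at step 12 — and no state repeats earlier — so the cycle the system enters has period 2.

Derivation:
t=0: [122, 108, 97, 20, 127, 67, 45, 119, 42, 92, 21, 143]
t=1: [83, 91, 99, 109, 79, 105, 61, 84, 55, 102, 111, 69]
t=2: [113, 107, 103, 96, 116, 99, 98, 112, 86, 101, 95, 114]
t=3: [92, 96, 98, 103, 90, 101, 102, 92, 109, 100, 103, 91]
t=4: [107, 105, 103, 100, 108, 101, 101, 107, 96, 102, 100, 107]
t=5: [96, 97, 98, 100, 95, 100, 100, 96, 103, 99, 100, 96]
t=6: [105, 104, 103, 102, 105, 102, 102, 105, 100, 103, 102, 105]
t=7: [97, 98, 98, 99, 97, 99, 99, 97, 100, 98, 99, 97]
t=8: [104, 103, 103, 103, 104, 103, 103, 104, 102, 103, 103, 104]
t=9: [98, 98, 98, 98, 98, 98, 98, 98, 99, 98, 98, 98]
t=10: [103, 103, 103, 103, 103, 103, 103, 103, 103, 103, 103, 103]
t=11: [99, 99, 99, 99, 99, 99, 99, 99, 99, 99, 99, 99]
t=12: [103, 103, 103, 103, 103, 103, 103, 103, 103, 103, 103, 103]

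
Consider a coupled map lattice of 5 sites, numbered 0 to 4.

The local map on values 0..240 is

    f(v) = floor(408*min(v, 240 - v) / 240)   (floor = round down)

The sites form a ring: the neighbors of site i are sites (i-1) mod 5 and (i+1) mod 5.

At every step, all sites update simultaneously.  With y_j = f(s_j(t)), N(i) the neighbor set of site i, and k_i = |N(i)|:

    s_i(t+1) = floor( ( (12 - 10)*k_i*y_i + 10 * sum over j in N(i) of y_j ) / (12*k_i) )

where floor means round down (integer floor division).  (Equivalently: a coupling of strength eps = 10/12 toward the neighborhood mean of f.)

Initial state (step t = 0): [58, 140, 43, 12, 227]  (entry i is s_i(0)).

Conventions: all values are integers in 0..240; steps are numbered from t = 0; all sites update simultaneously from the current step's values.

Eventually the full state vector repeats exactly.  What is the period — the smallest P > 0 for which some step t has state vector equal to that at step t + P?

Simulating step by step:
t=0: [58, 140, 43, 12, 227]
t=1: [96, 99, 91, 42, 52]
t=2: [133, 160, 125, 112, 112]
t=3: [166, 179, 168, 192, 186]
t=4: [101, 120, 97, 102, 101]
t=5: [184, 173, 184, 168, 171]
t=6: [111, 98, 113, 108, 109]
t=7: [177, 186, 177, 187, 185]
t=8: [94, 104, 93, 98, 97]
t=9: [168, 161, 168, 161, 162]
t=10: [131, 124, 132, 128, 128]
t=11: [192, 186, 191, 187, 187]
t=12: [88, 83, 89, 87, 86]
t=13: [144, 148, 145, 148, 147]
t=14: [158, 161, 156, 158, 159]
t=15: [136, 139, 137, 139, 138]
t=16: [172, 174, 171, 173, 173]
t=17: [112, 115, 113, 114, 113]
t=18: [192, 191, 193, 192, 191]
t=19: [82, 80, 81, 81, 81]
t=20: [136, 137, 136, 137, 137]
t=21: [175, 175, 175, 175, 175]
t=22: [110, 110, 110, 110, 110]
t=23: [187, 187, 187, 187, 187]
t=24: [90, 90, 90, 90, 90]
t=25: [153, 153, 153, 153, 153]
t=26: [147, 147, 147, 147, 147]
t=27: [158, 158, 158, 158, 158]
t=28: [139, 139, 139, 139, 139]
t=29: [171, 171, 171, 171, 171]
t=30: [117, 117, 117, 117, 117]
t=31: [198, 198, 198, 198, 198]
t=32: [71, 71, 71, 71, 71]
t=33: [120, 120, 120, 120, 120]
t=34: [204, 204, 204, 204, 204]
t=35: [61, 61, 61, 61, 61]
t=36: [103, 103, 103, 103, 103]
t=37: [175, 175, 175, 175, 175]

Answer: 16
Key observation: The state at step 21, [175, 175, 175, 175, 175], reappears at step 37 — and no state repeats earlier — so the cycle the system enters has period 16.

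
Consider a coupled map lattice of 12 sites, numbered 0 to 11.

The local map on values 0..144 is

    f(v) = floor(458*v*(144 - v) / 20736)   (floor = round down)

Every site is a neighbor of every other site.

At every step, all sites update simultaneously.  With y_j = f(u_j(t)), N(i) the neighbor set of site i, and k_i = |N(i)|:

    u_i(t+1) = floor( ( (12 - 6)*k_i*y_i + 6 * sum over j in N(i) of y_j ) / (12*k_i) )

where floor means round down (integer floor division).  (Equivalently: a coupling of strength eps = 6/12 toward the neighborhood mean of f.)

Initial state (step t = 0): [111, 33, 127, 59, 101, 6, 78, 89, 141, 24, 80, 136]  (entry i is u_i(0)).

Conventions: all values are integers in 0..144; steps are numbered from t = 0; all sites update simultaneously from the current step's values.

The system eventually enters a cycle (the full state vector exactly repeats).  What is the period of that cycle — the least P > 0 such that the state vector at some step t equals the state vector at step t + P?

Answer: 2
Key observation: The state at step 8, [113, 113, 113, 113, 113, 113, 113, 113, 113, 113, 113, 113], reappears at step 10 — and no state repeats earlier — so the cycle the system enters has period 2.

Derivation:
t=0: [111, 33, 127, 59, 101, 6, 78, 89, 141, 24, 80, 136]
t=1: [75, 75, 60, 89, 82, 47, 90, 88, 43, 67, 90, 50]
t=2: [110, 110, 109, 107, 109, 104, 107, 107, 101, 110, 107, 105]
t=3: [84, 84, 85, 86, 85, 88, 86, 86, 90, 84, 86, 88]
t=4: [110, 110, 109, 109, 109, 108, 109, 109, 108, 110, 109, 108]
t=5: [82, 82, 83, 83, 83, 84, 83, 83, 84, 82, 83, 84]
t=6: [111, 111, 111, 111, 111, 111, 111, 111, 111, 111, 111, 111]
t=7: [80, 80, 80, 80, 80, 80, 80, 80, 80, 80, 80, 80]
t=8: [113, 113, 113, 113, 113, 113, 113, 113, 113, 113, 113, 113]
t=9: [77, 77, 77, 77, 77, 77, 77, 77, 77, 77, 77, 77]
t=10: [113, 113, 113, 113, 113, 113, 113, 113, 113, 113, 113, 113]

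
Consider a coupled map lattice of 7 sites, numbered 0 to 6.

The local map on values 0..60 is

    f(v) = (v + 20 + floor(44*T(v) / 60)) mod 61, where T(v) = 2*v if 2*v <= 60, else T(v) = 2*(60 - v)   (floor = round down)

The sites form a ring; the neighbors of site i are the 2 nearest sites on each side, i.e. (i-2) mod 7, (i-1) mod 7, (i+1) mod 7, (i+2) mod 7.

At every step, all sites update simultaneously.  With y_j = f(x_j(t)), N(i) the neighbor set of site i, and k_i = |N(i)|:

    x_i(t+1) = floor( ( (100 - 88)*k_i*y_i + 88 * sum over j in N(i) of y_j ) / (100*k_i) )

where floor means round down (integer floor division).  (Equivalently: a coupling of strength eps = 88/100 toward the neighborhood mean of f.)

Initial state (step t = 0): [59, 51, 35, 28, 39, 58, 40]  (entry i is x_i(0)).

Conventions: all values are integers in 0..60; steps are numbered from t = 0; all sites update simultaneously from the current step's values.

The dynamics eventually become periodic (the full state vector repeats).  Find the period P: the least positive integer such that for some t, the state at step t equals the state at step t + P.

Answer: 3
Key observation: The state at step 8, [52, 52, 52, 52, 52, 52, 52], reappears at step 11 — and no state repeats earlier — so the cycle the system enters has period 3.

Derivation:
t=0: [59, 51, 35, 28, 39, 58, 40]
t=1: [24, 25, 25, 25, 26, 24, 22]
t=2: [17, 18, 20, 20, 18, 18, 18]
t=3: [3, 4, 4, 4, 5, 3, 2]
t=4: [27, 27, 29, 29, 27, 27, 28]
t=5: [26, 27, 26, 26, 27, 26, 25]
t=6: [22, 22, 23, 23, 22, 22, 23]
t=7: [13, 14, 13, 13, 14, 13, 13]
t=8: [52, 52, 52, 52, 52, 52, 52]
t=9: [22, 22, 22, 22, 22, 22, 22]
t=10: [13, 13, 13, 13, 13, 13, 13]
t=11: [52, 52, 52, 52, 52, 52, 52]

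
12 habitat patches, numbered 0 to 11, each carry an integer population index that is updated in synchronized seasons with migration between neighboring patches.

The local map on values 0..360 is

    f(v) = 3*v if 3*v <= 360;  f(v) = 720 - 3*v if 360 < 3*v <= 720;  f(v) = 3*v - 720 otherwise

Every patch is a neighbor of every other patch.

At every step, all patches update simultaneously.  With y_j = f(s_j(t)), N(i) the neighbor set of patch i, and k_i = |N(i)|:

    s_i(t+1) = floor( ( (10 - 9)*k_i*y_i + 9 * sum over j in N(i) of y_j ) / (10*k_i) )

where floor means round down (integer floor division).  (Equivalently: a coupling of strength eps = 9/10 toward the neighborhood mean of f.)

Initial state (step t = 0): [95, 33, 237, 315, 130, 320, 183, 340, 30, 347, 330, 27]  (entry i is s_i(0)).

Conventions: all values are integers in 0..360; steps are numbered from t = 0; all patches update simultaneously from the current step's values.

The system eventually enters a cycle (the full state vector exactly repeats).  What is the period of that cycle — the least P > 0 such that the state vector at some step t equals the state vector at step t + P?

Simulating step by step:
t=0: [95, 33, 237, 315, 130, 320, 183, 340, 30, 347, 330, 27]
t=1: [203, 199, 198, 202, 204, 202, 201, 203, 199, 203, 202, 199]
t=2: [116, 116, 116, 116, 116, 116, 116, 116, 116, 116, 116, 116]
t=3: [348, 348, 348, 348, 348, 348, 348, 348, 348, 348, 348, 348]
t=4: [324, 324, 324, 324, 324, 324, 324, 324, 324, 324, 324, 324]
t=5: [252, 252, 252, 252, 252, 252, 252, 252, 252, 252, 252, 252]
t=6: [36, 36, 36, 36, 36, 36, 36, 36, 36, 36, 36, 36]
t=7: [108, 108, 108, 108, 108, 108, 108, 108, 108, 108, 108, 108]
t=8: [324, 324, 324, 324, 324, 324, 324, 324, 324, 324, 324, 324]

Answer: 4
Key observation: The state at step 4, [324, 324, 324, 324, 324, 324, 324, 324, 324, 324, 324, 324], reappears at step 8 — and no state repeats earlier — so the cycle the system enters has period 4.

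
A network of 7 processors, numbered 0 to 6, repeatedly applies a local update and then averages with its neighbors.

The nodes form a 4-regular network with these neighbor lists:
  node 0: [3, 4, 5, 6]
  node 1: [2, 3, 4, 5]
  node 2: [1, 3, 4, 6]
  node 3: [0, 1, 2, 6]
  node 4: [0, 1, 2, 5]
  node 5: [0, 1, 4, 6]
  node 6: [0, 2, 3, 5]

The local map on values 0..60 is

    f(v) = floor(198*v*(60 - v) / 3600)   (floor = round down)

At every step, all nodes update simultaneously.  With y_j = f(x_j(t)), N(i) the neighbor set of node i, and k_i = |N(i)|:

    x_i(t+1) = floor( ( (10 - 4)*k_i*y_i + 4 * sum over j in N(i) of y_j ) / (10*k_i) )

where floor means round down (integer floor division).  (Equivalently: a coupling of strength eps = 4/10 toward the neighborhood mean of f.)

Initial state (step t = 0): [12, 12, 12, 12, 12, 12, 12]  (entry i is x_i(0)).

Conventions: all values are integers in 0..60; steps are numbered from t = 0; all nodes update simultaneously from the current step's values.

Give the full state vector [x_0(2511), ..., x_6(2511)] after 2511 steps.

Answer: [29, 29, 29, 29, 29, 29, 29]
Key observation: The state at step 2, [49, 49, 49, 49, 49, 49, 49], reappears at step 4: the system is in a cycle of period 2 from step 2 on.  Therefore the state at step 2511 equals the state at step 2 + ((2511 - 2) mod 2) = 3, which is [29, 29, 29, 29, 29, 29, 29].

Derivation:
t=0: [12, 12, 12, 12, 12, 12, 12]
t=1: [31, 31, 31, 31, 31, 31, 31]
t=2: [49, 49, 49, 49, 49, 49, 49]
t=3: [29, 29, 29, 29, 29, 29, 29]
t=4: [49, 49, 49, 49, 49, 49, 49]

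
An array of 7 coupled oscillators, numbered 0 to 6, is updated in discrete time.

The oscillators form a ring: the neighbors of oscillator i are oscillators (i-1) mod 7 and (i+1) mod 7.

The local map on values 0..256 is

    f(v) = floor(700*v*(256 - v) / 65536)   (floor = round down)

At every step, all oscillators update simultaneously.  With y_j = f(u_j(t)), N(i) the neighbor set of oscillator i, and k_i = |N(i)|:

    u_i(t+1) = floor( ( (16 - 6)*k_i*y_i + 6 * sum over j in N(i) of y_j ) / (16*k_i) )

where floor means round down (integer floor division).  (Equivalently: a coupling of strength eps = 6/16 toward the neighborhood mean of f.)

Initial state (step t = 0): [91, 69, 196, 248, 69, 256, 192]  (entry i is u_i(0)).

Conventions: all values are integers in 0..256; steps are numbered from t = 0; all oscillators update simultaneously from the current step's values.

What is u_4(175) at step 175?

Answer: u_4(175) = 163
Key observation: The state at step 8, [162, 162, 162, 161, 161, 161, 162], reappears at step 10: the system is in a cycle of period 2 from step 8 on.  Therefore the state at step 175 equals the state at step 8 + ((175 - 8) mod 2) = 9, which is [162, 162, 162, 162, 163, 162, 162].

Derivation:
t=0: [91, 69, 196, 248, 69, 256, 192]
t=1: [150, 139, 107, 62, 89, 50, 111]
t=2: [170, 171, 162, 141, 143, 130, 159]
t=3: [157, 156, 162, 170, 172, 171, 164]
t=4: [165, 165, 161, 156, 154, 155, 160]
t=5: [160, 160, 163, 165, 166, 166, 163]
t=6: [163, 163, 161, 160, 159, 159, 161]
t=7: [161, 161, 162, 163, 164, 163, 162]
t=8: [162, 162, 162, 161, 161, 161, 162]
t=9: [162, 162, 162, 162, 163, 162, 162]
t=10: [162, 162, 162, 161, 161, 161, 162]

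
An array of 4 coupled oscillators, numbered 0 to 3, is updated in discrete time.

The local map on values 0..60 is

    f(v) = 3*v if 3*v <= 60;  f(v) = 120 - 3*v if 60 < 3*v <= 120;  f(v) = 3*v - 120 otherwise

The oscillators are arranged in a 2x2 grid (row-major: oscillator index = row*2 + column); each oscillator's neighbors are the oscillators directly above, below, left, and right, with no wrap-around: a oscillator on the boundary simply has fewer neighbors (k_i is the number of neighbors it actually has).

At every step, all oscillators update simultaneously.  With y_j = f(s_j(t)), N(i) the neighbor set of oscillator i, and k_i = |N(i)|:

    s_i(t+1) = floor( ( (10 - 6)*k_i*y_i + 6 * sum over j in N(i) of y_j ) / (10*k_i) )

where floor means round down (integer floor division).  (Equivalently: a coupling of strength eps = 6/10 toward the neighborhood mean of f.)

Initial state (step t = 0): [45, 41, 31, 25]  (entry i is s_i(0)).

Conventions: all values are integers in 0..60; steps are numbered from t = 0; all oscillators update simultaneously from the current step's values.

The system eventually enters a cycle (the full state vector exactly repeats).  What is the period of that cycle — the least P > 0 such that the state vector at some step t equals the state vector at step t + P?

Simulating step by step:
t=0: [45, 41, 31, 25]
t=1: [15, 19, 28, 27]
t=2: [45, 48, 39, 43]
t=3: [14, 16, 8, 11]
t=4: [38, 41, 32, 34]
t=5: [10, 8, 16, 15]
t=6: [33, 32, 41, 39]
t=7: [16, 16, 8, 9]
t=8: [40, 41, 32, 32]
t=9: [8, 8, 16, 17]
t=10: [31, 32, 41, 42]
t=11: [18, 19, 11, 10]
t=12: [48, 48, 38, 39]
t=13: [18, 17, 10, 10]
t=14: [45, 45, 37, 36]
t=15: [13, 14, 11, 12]
t=16: [38, 39, 35, 36]
t=17: [7, 6, 11, 10]
t=18: [23, 22, 28, 27]
t=19: [47, 48, 41, 42]
t=20: [16, 17, 9, 10]
t=21: [42, 43, 34, 35]
t=22: [10, 9, 13, 14]
t=23: [31, 32, 37, 36]
t=24: [20, 21, 15, 14]
t=25: [54, 53, 48, 47]
t=26: [35, 34, 28, 27]
t=27: [22, 23, 30, 31]
t=28: [45, 44, 36, 35]
t=29: [13, 13, 13, 13]
t=30: [39, 39, 39, 39]
t=31: [3, 3, 3, 3]
t=32: [9, 9, 9, 9]
t=33: [27, 27, 27, 27]
t=34: [39, 39, 39, 39]

Answer: 4
Key observation: The state at step 30, [39, 39, 39, 39], reappears at step 34 — and no state repeats earlier — so the cycle the system enters has period 4.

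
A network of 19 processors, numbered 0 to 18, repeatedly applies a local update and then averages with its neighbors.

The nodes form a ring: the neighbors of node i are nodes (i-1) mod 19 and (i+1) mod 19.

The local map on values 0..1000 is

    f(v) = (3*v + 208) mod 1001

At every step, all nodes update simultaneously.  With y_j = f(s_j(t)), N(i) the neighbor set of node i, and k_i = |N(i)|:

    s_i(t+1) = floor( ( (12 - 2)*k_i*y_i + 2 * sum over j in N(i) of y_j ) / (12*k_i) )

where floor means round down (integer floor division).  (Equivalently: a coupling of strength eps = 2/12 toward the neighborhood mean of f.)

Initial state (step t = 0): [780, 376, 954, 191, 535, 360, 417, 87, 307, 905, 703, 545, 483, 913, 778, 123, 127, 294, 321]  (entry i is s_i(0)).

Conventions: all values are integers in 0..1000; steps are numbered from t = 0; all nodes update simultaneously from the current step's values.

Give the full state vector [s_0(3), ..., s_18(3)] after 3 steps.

Answer: [207, 127, 856, 499, 554, 172, 700, 842, 641, 169, 557, 711, 359, 671, 962, 951, 682, 236, 454]

Derivation:
t=0: [780, 376, 954, 191, 535, 360, 417, 87, 307, 905, 703, 545, 483, 913, 778, 123, 127, 294, 321]
t=1: [497, 330, 148, 724, 765, 345, 444, 439, 222, 804, 409, 782, 695, 887, 576, 574, 546, 137, 194]
t=2: [663, 276, 591, 411, 469, 288, 513, 554, 823, 624, 459, 520, 360, 824, 928, 922, 833, 652, 768]
t=3: [207, 127, 856, 499, 554, 172, 700, 842, 641, 169, 557, 711, 359, 671, 962, 951, 682, 236, 454]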